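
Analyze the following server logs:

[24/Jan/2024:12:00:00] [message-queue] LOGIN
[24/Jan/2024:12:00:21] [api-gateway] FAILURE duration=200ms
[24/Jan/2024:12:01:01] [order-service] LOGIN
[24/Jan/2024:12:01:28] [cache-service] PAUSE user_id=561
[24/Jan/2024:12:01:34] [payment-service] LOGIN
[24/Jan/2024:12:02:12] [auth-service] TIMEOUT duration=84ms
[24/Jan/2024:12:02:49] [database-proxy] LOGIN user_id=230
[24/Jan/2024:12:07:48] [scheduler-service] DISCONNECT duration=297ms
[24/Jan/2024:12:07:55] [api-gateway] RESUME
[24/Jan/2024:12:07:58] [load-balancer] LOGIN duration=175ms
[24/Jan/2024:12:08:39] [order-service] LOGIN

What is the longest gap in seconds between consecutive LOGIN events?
309

To find the longest gap:

1. Extract all LOGIN events in chronological order
2. Calculate time differences between consecutive events
3. Find the maximum difference
4. Longest gap: 309 seconds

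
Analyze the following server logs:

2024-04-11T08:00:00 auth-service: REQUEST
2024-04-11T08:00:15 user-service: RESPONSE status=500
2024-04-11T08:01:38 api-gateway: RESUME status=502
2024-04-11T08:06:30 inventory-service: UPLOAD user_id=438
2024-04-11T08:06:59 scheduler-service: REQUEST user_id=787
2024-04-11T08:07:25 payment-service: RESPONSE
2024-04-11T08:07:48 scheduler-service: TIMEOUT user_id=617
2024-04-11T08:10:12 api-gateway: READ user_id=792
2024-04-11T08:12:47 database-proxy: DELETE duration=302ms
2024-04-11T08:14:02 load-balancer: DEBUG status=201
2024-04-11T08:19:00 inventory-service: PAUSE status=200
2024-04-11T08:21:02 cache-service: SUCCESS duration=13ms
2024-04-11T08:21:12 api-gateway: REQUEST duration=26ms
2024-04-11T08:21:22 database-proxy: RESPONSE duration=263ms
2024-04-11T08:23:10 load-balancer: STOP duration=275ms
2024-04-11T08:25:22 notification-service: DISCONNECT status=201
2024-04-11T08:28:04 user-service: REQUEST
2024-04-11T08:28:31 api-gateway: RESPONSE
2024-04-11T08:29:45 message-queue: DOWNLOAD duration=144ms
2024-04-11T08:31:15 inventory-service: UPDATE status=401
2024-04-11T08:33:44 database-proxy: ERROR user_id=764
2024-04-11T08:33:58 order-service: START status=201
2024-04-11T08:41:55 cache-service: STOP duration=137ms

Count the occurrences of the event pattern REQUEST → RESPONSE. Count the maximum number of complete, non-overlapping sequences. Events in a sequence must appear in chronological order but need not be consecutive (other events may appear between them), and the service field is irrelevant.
4

To count sequences:

1. Look for pattern: REQUEST → RESPONSE
2. Greedily scan the log in chronological order, matching each sequence element in turn (ignoring service)
3. Each time the full pattern completes, increment the count and restart matching from the next event
4. Complete non-overlapping sequences found: 4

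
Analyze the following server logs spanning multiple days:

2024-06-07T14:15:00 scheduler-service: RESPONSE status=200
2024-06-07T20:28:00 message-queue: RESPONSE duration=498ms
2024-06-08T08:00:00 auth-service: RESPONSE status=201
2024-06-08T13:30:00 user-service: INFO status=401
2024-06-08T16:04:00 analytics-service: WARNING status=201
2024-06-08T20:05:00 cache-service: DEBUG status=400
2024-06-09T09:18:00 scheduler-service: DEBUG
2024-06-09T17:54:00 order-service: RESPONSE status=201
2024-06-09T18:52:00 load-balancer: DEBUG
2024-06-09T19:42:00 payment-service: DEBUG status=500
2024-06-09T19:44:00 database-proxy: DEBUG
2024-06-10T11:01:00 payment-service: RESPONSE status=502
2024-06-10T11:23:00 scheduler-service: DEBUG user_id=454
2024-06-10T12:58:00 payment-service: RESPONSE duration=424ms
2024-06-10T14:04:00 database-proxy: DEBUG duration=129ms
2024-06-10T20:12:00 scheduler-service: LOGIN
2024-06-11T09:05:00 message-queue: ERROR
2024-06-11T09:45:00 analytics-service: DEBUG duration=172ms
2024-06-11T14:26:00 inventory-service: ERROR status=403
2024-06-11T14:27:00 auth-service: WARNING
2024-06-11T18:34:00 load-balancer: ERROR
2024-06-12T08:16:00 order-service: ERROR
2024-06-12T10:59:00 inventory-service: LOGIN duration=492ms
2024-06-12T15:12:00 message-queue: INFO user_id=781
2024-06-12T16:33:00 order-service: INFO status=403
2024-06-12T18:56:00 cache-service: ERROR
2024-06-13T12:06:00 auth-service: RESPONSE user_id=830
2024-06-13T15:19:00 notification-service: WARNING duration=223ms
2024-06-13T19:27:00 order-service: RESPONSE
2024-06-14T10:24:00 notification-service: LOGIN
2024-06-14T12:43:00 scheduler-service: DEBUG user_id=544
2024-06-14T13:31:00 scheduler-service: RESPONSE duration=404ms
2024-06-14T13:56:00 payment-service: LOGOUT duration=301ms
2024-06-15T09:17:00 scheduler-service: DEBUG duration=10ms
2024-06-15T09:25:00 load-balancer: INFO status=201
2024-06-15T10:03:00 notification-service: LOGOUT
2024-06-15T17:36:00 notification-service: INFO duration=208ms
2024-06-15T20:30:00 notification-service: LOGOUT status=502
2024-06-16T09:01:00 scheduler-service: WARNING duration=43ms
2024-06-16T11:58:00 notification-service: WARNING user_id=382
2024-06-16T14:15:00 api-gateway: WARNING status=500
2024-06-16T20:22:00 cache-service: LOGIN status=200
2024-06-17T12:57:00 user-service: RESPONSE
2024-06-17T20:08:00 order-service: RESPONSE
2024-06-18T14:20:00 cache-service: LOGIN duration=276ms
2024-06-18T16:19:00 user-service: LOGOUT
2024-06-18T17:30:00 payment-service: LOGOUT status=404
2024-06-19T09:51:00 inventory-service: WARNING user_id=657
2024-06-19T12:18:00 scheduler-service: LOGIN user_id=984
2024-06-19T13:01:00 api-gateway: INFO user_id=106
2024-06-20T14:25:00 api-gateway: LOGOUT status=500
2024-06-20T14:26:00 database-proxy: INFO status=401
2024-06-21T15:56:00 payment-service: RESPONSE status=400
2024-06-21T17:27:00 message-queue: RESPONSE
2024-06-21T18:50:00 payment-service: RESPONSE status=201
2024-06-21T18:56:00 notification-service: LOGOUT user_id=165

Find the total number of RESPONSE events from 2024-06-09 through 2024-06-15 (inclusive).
6

To filter by date range:

1. Date range: 2024-06-09 through 2024-06-15, both dates inclusive
2. Filter for RESPONSE events whose date falls in this range
3. Count matching events: 6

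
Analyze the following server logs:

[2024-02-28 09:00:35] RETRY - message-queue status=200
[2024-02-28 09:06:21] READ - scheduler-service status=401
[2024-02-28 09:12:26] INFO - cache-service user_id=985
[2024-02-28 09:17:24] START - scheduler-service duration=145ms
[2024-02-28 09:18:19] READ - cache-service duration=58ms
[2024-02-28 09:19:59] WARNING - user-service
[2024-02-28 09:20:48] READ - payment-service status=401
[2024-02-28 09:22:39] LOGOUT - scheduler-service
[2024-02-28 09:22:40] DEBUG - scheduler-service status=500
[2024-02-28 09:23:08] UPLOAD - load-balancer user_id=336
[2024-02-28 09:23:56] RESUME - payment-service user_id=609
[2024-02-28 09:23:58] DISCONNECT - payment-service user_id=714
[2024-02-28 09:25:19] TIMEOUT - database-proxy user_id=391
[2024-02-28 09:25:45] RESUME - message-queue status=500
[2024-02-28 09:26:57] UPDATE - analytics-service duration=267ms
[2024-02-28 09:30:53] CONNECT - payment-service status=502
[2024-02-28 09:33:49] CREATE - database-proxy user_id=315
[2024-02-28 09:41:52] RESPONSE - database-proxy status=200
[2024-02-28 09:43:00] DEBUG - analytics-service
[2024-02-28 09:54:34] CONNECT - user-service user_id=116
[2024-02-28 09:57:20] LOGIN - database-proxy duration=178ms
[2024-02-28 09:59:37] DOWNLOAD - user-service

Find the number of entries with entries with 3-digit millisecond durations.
3

To find matching entries:

1. Pattern to match: entries with 3-digit millisecond durations
2. Scan each log entry for the pattern
3. Count matches: 3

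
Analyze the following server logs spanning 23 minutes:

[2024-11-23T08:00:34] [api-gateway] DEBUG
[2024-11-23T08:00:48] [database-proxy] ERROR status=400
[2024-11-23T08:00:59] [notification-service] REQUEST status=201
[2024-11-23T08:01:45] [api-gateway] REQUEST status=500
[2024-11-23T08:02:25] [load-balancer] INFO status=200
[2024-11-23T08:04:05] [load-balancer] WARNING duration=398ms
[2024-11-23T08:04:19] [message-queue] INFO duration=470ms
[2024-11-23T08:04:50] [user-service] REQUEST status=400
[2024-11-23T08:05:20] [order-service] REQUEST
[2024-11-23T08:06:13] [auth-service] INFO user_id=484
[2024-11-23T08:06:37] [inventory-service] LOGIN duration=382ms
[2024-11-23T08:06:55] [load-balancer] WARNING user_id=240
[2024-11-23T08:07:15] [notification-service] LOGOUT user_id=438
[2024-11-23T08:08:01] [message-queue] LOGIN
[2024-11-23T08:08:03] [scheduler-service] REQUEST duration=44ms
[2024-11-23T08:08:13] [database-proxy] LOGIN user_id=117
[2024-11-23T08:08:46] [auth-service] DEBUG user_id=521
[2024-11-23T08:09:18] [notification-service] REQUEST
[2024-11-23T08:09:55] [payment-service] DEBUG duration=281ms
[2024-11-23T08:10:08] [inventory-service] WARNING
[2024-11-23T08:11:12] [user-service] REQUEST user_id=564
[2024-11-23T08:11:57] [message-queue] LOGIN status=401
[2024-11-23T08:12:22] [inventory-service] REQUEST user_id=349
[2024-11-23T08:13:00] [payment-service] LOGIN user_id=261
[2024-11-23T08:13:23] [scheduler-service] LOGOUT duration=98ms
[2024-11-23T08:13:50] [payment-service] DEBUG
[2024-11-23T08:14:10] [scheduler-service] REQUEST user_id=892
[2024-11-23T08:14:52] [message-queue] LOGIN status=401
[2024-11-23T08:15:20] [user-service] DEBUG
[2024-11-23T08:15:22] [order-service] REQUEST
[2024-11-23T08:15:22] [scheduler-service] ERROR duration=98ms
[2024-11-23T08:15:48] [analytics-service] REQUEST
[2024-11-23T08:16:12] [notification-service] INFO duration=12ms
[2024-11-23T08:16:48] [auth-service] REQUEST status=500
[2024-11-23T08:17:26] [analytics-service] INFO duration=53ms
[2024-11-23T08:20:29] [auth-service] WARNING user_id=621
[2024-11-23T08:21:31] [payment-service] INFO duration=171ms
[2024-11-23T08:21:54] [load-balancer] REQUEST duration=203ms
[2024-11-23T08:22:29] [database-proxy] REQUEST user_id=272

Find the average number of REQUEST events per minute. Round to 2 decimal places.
0.61

To calculate the rate:

1. Count total REQUEST events: 14
2. Total time period: 23 minutes
3. Rate = 14 / 23 = 0.61 events per minute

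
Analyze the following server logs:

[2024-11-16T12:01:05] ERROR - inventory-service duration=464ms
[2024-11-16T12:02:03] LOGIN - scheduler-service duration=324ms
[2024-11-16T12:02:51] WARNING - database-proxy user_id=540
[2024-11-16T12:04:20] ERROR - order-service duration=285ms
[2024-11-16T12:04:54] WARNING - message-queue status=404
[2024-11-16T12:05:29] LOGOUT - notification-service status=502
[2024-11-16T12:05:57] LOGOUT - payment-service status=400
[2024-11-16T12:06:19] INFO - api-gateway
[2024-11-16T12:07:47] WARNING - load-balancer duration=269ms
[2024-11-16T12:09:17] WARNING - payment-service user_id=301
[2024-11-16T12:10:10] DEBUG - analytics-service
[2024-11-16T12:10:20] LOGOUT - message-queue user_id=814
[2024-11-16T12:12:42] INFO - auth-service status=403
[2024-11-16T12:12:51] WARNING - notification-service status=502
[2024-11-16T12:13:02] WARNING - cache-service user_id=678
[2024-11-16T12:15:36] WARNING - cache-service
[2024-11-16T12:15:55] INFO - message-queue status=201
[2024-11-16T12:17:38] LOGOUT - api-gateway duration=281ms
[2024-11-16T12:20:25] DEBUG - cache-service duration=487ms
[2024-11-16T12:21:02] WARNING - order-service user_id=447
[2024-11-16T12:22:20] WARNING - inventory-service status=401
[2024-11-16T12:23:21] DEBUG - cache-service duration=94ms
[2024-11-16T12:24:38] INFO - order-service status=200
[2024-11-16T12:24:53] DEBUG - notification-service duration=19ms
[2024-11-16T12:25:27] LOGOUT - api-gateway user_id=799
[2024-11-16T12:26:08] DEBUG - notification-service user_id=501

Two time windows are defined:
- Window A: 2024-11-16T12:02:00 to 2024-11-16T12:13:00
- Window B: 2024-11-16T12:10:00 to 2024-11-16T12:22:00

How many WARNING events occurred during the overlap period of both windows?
1

To find overlap events:

1. Window A: 2024-11-16T12:02:00 to 2024-11-16T12:13:00
2. Window B: 2024-11-16T12:10:00 to 2024-11-16T12:22:00
3. Overlap period: 2024-11-16T12:10:00 to 2024-11-16T12:13:00
4. Count WARNING events in overlap: 1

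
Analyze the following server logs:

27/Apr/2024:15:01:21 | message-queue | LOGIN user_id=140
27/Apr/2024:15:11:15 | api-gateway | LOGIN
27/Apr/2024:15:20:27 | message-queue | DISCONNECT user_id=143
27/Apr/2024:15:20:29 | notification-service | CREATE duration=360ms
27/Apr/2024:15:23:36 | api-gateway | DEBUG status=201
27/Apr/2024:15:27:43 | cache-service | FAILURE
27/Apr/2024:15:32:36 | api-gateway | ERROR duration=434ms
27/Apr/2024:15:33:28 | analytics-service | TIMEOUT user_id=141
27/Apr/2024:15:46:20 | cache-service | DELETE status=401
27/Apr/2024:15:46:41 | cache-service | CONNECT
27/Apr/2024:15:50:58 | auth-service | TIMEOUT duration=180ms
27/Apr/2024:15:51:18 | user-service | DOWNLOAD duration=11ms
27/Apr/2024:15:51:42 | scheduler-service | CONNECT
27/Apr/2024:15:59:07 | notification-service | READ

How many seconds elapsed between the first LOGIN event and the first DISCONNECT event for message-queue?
1146

To find the time between events:

1. Locate the first LOGIN event for message-queue: 27/Apr/2024:15:01:21
2. Locate the first DISCONNECT event for message-queue: 27/Apr/2024:15:20:27
3. Calculate the difference: 27/Apr/2024:15:20:27 - 27/Apr/2024:15:01:21 = 1146 seconds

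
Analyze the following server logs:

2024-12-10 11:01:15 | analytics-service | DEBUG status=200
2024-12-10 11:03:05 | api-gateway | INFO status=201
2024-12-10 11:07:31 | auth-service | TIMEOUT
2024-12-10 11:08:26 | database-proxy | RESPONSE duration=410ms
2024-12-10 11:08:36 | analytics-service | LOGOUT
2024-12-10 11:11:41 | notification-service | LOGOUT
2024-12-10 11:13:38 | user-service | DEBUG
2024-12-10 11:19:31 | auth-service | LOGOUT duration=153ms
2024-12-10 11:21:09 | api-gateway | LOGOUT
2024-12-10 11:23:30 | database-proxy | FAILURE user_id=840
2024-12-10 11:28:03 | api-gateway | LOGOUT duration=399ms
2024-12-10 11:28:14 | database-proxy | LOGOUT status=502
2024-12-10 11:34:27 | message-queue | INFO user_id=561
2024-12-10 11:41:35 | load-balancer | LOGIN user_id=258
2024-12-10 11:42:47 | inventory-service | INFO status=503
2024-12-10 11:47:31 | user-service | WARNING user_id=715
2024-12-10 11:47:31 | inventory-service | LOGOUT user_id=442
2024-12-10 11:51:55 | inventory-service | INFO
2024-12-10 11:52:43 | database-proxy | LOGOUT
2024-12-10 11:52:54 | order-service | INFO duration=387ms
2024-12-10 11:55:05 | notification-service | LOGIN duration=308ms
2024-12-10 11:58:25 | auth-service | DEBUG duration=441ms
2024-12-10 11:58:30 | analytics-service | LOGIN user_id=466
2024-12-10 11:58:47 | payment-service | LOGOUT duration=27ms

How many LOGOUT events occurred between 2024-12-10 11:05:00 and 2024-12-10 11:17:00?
2

To count events in the time window:

1. Window boundaries: 2024-12-10 11:05:00 to 2024-12-10 11:17:00
2. Filter for LOGOUT events within this window
3. Count matching events: 2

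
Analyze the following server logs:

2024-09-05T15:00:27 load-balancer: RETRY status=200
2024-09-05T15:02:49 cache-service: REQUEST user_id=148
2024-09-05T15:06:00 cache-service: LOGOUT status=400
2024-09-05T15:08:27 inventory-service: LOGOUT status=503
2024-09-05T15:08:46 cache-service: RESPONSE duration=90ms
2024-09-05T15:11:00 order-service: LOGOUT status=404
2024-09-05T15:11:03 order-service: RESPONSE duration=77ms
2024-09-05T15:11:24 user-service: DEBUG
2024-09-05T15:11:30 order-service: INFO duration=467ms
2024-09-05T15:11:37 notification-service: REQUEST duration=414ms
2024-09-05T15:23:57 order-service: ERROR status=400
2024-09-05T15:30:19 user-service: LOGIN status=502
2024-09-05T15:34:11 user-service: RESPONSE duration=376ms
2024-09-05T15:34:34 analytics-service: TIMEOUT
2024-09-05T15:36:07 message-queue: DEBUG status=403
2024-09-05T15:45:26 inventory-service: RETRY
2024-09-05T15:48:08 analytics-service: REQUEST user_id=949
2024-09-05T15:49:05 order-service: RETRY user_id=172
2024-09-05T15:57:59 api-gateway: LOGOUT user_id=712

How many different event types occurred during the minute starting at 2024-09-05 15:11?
5

To count unique event types:

1. Filter events in the minute starting at 2024-09-05 15:11
2. Extract event types from matching entries
3. Count unique types: 5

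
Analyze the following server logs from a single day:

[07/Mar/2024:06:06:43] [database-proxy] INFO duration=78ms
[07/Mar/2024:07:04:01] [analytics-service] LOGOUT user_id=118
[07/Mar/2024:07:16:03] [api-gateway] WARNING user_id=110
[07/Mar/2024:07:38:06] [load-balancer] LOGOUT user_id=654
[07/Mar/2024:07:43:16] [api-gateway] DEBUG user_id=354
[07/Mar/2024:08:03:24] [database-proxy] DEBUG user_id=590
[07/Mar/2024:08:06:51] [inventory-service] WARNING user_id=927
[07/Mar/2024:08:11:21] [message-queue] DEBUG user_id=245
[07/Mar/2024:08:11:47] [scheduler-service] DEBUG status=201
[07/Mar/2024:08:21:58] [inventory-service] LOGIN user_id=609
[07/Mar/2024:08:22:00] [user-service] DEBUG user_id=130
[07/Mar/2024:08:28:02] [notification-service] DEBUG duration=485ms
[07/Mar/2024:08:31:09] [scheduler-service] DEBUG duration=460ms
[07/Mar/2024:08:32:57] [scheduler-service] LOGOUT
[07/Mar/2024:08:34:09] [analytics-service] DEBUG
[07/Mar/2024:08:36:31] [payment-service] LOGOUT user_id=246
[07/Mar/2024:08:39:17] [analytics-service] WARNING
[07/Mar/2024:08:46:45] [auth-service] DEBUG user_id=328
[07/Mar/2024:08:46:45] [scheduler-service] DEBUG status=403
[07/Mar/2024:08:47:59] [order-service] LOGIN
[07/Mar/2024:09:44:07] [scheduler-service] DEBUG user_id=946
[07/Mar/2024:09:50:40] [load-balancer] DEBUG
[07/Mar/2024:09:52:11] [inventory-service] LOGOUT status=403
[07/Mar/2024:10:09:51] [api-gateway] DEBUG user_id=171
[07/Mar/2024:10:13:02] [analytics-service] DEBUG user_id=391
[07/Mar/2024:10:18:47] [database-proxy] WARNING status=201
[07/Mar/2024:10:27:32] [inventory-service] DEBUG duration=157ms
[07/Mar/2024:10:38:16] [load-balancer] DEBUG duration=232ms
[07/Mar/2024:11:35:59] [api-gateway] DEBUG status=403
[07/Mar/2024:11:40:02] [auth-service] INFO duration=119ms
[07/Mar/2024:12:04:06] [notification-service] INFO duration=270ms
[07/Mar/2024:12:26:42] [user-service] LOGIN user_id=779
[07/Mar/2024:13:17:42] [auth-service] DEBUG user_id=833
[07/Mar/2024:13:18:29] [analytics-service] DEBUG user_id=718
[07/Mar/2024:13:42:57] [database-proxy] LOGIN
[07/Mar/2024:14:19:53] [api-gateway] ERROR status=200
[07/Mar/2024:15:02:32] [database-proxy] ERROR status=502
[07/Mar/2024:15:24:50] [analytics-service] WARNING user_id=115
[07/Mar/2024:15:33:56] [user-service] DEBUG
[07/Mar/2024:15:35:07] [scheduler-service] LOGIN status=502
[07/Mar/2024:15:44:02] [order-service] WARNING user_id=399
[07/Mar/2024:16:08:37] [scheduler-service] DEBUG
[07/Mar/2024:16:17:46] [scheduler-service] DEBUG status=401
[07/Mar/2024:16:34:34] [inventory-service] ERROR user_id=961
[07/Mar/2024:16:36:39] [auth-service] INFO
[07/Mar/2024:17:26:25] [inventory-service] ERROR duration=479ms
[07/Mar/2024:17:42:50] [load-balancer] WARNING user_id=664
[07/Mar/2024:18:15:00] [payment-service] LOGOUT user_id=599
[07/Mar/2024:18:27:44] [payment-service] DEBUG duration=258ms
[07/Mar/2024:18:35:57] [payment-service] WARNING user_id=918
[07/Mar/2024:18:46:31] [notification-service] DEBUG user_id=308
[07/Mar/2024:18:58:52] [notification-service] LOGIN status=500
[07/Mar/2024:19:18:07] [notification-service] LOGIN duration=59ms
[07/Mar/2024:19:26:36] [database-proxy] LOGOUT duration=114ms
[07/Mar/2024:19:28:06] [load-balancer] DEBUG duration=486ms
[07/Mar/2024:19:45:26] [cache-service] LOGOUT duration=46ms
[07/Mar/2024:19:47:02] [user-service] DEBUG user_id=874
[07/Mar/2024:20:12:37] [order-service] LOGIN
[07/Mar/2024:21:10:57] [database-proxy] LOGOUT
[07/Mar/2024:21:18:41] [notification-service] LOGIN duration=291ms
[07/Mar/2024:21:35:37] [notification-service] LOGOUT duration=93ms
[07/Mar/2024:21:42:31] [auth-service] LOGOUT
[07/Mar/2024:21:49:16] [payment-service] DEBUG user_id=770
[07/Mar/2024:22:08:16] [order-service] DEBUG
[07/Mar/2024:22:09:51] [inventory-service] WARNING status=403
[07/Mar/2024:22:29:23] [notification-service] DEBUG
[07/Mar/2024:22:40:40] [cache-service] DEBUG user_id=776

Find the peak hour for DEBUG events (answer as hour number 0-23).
8

To find the peak hour:

1. Group all DEBUG events by hour
2. Count events in each hour
3. Find hour with maximum count
4. Peak hour: 8 (with 9 events)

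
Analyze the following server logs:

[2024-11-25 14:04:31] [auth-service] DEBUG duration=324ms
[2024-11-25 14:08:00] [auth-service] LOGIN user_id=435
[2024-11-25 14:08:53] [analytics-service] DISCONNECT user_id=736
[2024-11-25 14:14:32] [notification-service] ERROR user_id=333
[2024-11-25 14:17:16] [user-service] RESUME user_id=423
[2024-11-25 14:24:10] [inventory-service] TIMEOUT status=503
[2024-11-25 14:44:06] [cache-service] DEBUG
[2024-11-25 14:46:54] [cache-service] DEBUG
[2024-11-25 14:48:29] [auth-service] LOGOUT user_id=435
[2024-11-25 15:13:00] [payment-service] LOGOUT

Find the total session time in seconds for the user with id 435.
2429

To calculate session duration:

1. Find LOGIN event for user_id=435: 2024-11-25 14:08:00
2. Find LOGOUT event for user_id=435: 2024-11-25 14:48:29
3. Session duration: 2024-11-25 14:48:29 - 2024-11-25 14:08:00 = 2429 seconds (40 minutes)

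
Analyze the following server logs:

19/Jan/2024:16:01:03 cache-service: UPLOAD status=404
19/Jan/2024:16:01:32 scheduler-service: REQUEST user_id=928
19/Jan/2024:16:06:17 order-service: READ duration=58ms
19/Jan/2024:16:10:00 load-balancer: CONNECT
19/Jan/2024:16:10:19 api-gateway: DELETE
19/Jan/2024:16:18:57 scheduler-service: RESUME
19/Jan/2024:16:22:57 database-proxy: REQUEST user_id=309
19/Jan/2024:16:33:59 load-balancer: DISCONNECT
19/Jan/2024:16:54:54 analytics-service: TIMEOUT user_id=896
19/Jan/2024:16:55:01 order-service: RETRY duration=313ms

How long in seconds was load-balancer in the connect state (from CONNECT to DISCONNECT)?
1439

To calculate state duration:

1. Find CONNECT event for load-balancer: 19/Jan/2024:16:10:00
2. Find DISCONNECT event for load-balancer: 19/Jan/2024:16:33:59
3. Calculate duration: 19/Jan/2024:16:33:59 - 19/Jan/2024:16:10:00 = 1439 seconds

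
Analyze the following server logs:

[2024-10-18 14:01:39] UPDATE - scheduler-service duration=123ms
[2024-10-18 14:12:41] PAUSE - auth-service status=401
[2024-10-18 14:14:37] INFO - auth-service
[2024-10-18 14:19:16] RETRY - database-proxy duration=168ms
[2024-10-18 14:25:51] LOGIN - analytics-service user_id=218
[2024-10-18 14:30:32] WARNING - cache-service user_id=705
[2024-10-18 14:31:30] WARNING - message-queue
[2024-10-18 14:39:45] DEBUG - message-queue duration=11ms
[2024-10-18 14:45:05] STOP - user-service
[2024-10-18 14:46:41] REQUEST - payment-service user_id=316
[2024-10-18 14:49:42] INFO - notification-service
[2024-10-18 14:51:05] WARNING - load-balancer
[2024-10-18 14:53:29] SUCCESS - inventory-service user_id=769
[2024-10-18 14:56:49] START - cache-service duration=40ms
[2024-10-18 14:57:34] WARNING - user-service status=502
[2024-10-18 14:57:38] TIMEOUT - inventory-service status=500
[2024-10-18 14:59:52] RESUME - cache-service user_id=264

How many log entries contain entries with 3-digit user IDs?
5

To find matching entries:

1. Pattern to match: entries with 3-digit user IDs
2. Scan each log entry for the pattern
3. Count matches: 5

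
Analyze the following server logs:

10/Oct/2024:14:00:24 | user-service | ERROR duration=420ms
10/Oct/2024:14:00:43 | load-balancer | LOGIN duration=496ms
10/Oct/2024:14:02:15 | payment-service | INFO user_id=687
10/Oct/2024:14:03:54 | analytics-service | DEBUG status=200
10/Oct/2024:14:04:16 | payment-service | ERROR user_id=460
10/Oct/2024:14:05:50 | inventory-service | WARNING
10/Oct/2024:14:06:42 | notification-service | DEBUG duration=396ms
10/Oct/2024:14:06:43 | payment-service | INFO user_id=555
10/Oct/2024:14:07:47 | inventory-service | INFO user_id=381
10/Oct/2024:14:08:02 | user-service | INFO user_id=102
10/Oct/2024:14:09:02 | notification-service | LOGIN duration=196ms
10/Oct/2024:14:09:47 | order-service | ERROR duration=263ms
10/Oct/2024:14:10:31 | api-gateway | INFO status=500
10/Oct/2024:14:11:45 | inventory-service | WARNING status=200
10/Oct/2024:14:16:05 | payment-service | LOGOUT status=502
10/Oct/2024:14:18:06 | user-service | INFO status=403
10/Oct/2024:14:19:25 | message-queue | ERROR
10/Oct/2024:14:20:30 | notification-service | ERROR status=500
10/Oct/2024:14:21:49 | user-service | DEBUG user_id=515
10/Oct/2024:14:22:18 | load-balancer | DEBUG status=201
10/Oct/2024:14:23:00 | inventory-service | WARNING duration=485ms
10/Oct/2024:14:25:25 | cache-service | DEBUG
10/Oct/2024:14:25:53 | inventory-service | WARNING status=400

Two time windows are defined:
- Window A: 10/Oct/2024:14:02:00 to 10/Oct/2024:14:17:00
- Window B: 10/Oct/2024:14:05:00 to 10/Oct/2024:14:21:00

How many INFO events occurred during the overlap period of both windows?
4

To find overlap events:

1. Window A: 10/Oct/2024:14:02:00 to 10/Oct/2024:14:17:00
2. Window B: 10/Oct/2024:14:05:00 to 10/Oct/2024:14:21:00
3. Overlap period: 10/Oct/2024:14:05:00 to 10/Oct/2024:14:17:00
4. Count INFO events in overlap: 4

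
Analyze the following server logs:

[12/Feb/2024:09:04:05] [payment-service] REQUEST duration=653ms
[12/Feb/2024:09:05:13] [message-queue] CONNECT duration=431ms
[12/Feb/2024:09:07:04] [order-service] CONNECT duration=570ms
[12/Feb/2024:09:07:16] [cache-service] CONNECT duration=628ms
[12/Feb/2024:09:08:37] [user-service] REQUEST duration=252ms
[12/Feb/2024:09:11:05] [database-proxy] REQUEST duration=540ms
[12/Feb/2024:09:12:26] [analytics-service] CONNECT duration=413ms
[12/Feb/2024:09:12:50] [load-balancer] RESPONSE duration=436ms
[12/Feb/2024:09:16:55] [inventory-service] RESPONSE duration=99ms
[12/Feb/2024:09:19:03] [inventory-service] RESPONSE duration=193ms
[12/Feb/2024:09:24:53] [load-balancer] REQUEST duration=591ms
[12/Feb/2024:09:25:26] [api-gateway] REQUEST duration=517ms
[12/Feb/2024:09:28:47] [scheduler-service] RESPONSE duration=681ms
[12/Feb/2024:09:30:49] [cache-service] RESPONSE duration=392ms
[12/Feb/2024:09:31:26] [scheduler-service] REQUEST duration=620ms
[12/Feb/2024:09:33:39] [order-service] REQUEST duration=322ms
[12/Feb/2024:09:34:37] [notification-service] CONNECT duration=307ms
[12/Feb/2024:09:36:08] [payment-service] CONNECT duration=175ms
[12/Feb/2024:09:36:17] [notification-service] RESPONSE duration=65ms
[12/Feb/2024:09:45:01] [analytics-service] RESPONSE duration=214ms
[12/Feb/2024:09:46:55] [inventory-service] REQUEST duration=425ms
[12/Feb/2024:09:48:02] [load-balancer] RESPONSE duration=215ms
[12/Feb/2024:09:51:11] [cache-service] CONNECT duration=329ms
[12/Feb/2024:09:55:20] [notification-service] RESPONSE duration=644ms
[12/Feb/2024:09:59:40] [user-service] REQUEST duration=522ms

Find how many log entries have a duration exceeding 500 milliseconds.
10

To count timeouts:

1. Threshold: 500ms
2. Extract duration from each log entry
3. Count entries where duration > 500
4. Timeout count: 10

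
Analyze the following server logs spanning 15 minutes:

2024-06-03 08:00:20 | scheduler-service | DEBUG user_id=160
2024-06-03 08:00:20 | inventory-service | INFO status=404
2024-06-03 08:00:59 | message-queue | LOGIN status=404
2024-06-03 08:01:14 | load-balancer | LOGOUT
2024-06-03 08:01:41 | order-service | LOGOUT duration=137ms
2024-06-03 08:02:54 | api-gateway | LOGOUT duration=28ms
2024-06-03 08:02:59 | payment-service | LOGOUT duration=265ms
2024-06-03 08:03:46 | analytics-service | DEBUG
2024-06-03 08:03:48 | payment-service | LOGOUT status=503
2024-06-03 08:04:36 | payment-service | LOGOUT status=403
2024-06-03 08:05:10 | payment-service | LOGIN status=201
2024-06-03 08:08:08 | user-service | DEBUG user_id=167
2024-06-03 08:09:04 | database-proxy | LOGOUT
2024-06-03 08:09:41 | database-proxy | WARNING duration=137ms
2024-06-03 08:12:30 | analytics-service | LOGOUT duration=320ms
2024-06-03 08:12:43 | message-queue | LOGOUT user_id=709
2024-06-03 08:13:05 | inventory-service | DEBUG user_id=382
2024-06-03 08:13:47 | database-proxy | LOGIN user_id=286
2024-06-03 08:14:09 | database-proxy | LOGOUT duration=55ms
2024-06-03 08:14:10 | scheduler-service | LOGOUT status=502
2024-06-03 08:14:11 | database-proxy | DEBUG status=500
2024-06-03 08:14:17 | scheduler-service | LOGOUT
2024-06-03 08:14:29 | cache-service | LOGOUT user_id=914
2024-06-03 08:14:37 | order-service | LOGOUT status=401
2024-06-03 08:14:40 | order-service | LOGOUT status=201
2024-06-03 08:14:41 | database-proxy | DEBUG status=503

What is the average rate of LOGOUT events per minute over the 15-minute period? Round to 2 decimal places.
1.0

To calculate the rate:

1. Count total LOGOUT events: 15
2. Total time period: 15 minutes
3. Rate = 15 / 15 = 1.0 events per minute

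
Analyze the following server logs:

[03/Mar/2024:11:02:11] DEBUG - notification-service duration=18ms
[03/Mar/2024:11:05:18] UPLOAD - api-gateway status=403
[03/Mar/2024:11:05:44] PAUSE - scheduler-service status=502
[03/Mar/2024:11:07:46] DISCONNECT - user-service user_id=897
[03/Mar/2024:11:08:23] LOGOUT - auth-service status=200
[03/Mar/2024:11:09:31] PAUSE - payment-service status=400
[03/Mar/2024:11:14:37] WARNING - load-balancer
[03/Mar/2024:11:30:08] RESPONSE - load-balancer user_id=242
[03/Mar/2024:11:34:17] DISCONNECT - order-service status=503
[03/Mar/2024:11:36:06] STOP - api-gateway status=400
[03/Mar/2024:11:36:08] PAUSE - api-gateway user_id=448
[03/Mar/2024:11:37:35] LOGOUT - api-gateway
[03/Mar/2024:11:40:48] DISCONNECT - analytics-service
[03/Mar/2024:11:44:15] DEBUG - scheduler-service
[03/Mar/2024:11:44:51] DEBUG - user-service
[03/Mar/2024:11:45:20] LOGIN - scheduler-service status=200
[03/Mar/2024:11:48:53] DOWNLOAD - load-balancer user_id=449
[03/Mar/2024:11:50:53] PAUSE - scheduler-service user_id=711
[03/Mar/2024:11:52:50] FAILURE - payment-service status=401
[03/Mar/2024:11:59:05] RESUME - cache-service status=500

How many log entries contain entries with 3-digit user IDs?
5

To find matching entries:

1. Pattern to match: entries with 3-digit user IDs
2. Scan each log entry for the pattern
3. Count matches: 5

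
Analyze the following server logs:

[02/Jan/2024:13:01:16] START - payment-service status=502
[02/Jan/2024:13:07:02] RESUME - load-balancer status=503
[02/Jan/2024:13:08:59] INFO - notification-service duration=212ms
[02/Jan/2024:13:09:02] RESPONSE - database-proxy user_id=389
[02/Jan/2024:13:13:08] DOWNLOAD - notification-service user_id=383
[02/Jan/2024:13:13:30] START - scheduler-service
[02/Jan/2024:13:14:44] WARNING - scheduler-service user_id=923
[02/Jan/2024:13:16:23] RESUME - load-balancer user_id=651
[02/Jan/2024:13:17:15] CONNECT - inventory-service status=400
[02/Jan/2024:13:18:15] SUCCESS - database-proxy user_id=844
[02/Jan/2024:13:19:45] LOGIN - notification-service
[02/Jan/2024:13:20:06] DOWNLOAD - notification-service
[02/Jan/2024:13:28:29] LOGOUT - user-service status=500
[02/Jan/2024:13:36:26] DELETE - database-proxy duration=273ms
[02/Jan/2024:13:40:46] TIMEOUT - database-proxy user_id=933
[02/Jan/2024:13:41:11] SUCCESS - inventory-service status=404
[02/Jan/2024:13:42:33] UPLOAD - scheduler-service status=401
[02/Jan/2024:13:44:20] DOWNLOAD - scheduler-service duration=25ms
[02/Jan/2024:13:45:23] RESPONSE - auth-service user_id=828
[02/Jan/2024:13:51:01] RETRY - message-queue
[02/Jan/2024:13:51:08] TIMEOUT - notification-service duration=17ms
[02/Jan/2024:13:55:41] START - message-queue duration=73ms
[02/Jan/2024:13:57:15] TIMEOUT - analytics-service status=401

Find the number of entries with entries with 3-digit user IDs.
7

To find matching entries:

1. Pattern to match: entries with 3-digit user IDs
2. Scan each log entry for the pattern
3. Count matches: 7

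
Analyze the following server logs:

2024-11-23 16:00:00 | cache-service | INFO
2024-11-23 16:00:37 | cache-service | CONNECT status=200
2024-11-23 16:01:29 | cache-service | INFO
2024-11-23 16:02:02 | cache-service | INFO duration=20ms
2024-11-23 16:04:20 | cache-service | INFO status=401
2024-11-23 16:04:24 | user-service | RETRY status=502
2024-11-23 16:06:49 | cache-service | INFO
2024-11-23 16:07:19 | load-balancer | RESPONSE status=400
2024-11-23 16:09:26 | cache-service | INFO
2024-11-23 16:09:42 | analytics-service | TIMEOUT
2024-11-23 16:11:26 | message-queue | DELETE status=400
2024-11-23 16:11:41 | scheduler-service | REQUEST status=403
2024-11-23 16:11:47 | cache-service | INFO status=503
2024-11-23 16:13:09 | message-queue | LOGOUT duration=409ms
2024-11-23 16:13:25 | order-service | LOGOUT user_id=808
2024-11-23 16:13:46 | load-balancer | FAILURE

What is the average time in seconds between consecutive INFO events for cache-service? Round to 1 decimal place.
117.8

To calculate average interval:

1. Find all INFO events for cache-service in order
2. Calculate time gaps between consecutive events
3. Compute mean of gaps: 707 / 6 = 117.8 seconds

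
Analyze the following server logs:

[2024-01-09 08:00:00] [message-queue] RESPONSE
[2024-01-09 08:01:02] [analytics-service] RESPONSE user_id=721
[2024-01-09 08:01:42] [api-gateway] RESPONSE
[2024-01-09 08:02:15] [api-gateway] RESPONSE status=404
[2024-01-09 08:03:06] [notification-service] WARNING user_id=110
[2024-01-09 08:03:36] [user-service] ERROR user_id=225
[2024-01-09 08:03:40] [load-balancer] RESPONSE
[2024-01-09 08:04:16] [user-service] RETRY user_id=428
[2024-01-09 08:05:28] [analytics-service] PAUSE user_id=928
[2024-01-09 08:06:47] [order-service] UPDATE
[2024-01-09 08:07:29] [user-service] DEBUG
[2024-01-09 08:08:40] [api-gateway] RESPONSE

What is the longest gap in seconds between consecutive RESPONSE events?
300

To find the longest gap:

1. Extract all RESPONSE events in chronological order
2. Calculate time differences between consecutive events
3. Find the maximum difference
4. Longest gap: 300 seconds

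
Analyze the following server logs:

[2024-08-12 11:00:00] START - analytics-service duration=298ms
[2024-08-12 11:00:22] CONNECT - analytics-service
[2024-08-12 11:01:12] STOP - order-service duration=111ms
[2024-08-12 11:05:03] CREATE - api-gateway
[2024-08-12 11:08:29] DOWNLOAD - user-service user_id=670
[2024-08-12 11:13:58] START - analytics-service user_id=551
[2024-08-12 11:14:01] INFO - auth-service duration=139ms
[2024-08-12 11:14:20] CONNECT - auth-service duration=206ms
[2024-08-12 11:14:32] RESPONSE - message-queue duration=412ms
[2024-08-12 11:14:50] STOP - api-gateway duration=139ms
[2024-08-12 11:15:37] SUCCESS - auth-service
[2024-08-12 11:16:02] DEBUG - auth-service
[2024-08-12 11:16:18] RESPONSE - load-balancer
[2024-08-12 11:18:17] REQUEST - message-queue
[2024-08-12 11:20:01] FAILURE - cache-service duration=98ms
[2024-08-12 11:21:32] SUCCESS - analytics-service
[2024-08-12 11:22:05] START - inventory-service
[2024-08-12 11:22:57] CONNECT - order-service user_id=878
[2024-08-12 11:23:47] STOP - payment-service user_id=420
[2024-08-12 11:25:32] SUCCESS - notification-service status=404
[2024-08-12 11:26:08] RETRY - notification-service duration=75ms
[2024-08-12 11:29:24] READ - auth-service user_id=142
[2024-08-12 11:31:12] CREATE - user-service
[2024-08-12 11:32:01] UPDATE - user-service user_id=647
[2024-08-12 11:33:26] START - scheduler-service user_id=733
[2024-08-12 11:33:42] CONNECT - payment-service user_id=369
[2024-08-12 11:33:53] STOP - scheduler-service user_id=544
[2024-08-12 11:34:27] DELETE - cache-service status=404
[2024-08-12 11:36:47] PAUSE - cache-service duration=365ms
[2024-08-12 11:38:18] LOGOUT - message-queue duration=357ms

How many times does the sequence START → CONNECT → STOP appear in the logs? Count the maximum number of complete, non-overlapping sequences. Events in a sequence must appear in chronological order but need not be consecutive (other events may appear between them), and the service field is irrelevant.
4

To count sequences:

1. Look for pattern: START → CONNECT → STOP
2. Greedily scan the log in chronological order, matching each sequence element in turn (ignoring service)
3. Each time the full pattern completes, increment the count and restart matching from the next event
4. Complete non-overlapping sequences found: 4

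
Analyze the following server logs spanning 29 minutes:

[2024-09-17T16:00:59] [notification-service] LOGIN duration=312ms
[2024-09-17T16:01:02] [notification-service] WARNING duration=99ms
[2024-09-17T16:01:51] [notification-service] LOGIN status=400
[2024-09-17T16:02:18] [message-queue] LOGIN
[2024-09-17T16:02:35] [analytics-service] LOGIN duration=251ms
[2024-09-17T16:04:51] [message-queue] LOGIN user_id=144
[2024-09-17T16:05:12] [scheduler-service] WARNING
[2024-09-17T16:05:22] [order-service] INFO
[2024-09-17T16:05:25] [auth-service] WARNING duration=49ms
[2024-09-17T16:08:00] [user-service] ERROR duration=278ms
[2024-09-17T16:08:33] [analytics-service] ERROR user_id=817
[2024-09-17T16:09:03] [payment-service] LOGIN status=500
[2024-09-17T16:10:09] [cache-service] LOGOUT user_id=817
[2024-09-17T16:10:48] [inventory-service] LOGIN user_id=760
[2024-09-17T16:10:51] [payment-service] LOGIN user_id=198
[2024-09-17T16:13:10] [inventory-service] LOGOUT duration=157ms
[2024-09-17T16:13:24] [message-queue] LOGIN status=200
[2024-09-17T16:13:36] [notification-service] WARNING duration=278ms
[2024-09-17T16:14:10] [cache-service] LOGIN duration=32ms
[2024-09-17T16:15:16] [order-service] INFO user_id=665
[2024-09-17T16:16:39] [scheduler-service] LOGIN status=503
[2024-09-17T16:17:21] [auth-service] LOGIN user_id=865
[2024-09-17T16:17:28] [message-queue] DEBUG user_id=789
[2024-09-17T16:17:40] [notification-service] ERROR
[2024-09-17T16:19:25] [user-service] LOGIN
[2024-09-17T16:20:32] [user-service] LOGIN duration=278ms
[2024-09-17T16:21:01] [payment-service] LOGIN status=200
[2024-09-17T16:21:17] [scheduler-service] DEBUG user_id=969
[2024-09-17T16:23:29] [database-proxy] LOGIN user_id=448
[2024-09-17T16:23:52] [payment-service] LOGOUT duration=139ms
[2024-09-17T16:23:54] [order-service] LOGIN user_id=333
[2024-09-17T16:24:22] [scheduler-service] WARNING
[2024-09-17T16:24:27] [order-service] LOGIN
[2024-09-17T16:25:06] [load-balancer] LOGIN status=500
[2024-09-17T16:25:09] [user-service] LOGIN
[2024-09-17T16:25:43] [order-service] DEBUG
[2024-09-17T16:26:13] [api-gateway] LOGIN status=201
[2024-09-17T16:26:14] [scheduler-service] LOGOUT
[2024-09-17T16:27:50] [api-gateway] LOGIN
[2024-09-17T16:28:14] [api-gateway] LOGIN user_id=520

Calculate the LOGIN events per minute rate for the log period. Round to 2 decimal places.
0.79

To calculate the rate:

1. Count total LOGIN events: 23
2. Total time period: 29 minutes
3. Rate = 23 / 29 = 0.79 events per minute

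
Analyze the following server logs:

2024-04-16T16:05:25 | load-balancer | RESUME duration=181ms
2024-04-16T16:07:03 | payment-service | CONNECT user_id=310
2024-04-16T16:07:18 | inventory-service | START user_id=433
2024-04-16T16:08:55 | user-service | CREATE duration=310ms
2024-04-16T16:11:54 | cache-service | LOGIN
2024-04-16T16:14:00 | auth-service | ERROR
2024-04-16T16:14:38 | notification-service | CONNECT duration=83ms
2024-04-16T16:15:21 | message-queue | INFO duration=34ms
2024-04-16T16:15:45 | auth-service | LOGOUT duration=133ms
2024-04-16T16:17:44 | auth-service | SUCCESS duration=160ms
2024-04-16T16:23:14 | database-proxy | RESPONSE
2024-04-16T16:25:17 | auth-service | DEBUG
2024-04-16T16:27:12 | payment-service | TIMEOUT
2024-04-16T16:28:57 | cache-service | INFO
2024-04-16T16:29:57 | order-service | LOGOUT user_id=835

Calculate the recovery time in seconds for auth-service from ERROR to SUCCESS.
224

To calculate recovery time:

1. Find ERROR event for auth-service: 2024-04-16T16:14:00
2. Find next SUCCESS event for auth-service: 2024-04-16T16:17:44
3. Recovery time: 2024-04-16T16:17:44 - 2024-04-16T16:14:00 = 224 seconds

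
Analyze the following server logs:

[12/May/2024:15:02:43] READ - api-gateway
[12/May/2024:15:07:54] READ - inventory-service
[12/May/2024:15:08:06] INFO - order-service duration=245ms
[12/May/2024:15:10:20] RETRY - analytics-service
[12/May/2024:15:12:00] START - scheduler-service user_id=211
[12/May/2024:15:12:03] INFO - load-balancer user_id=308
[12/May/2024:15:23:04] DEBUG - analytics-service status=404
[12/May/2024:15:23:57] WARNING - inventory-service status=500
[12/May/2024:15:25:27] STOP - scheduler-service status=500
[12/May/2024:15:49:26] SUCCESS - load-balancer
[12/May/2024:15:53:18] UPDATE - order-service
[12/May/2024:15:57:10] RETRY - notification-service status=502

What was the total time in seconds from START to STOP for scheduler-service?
807

To calculate state duration:

1. Find START event for scheduler-service: 12/May/2024:15:12:00
2. Find STOP event for scheduler-service: 12/May/2024:15:25:27
3. Calculate duration: 12/May/2024:15:25:27 - 12/May/2024:15:12:00 = 807 seconds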